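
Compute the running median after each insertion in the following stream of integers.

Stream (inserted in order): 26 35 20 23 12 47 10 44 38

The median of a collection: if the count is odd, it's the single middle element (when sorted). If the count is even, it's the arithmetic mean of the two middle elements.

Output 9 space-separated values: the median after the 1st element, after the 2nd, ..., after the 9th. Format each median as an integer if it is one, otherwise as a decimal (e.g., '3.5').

Answer: 26 30.5 26 24.5 23 24.5 23 24.5 26

Derivation:
Step 1: insert 26 -> lo=[26] (size 1, max 26) hi=[] (size 0) -> median=26
Step 2: insert 35 -> lo=[26] (size 1, max 26) hi=[35] (size 1, min 35) -> median=30.5
Step 3: insert 20 -> lo=[20, 26] (size 2, max 26) hi=[35] (size 1, min 35) -> median=26
Step 4: insert 23 -> lo=[20, 23] (size 2, max 23) hi=[26, 35] (size 2, min 26) -> median=24.5
Step 5: insert 12 -> lo=[12, 20, 23] (size 3, max 23) hi=[26, 35] (size 2, min 26) -> median=23
Step 6: insert 47 -> lo=[12, 20, 23] (size 3, max 23) hi=[26, 35, 47] (size 3, min 26) -> median=24.5
Step 7: insert 10 -> lo=[10, 12, 20, 23] (size 4, max 23) hi=[26, 35, 47] (size 3, min 26) -> median=23
Step 8: insert 44 -> lo=[10, 12, 20, 23] (size 4, max 23) hi=[26, 35, 44, 47] (size 4, min 26) -> median=24.5
Step 9: insert 38 -> lo=[10, 12, 20, 23, 26] (size 5, max 26) hi=[35, 38, 44, 47] (size 4, min 35) -> median=26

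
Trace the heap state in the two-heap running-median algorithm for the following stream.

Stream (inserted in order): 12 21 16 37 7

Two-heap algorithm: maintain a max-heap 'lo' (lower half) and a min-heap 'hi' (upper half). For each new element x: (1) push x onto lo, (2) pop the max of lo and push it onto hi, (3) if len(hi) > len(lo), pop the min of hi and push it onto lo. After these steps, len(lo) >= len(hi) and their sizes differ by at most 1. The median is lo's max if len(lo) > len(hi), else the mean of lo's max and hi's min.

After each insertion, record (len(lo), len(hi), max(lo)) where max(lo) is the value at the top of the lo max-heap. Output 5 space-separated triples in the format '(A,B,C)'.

Step 1: insert 12 -> lo=[12] hi=[] -> (len(lo)=1, len(hi)=0, max(lo)=12)
Step 2: insert 21 -> lo=[12] hi=[21] -> (len(lo)=1, len(hi)=1, max(lo)=12)
Step 3: insert 16 -> lo=[12, 16] hi=[21] -> (len(lo)=2, len(hi)=1, max(lo)=16)
Step 4: insert 37 -> lo=[12, 16] hi=[21, 37] -> (len(lo)=2, len(hi)=2, max(lo)=16)
Step 5: insert 7 -> lo=[7, 12, 16] hi=[21, 37] -> (len(lo)=3, len(hi)=2, max(lo)=16)

Answer: (1,0,12) (1,1,12) (2,1,16) (2,2,16) (3,2,16)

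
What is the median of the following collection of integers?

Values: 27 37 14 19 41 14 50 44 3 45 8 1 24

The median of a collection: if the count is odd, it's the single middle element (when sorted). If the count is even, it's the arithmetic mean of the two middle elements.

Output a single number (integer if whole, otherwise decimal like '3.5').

Answer: 24

Derivation:
Step 1: insert 27 -> lo=[27] (size 1, max 27) hi=[] (size 0) -> median=27
Step 2: insert 37 -> lo=[27] (size 1, max 27) hi=[37] (size 1, min 37) -> median=32
Step 3: insert 14 -> lo=[14, 27] (size 2, max 27) hi=[37] (size 1, min 37) -> median=27
Step 4: insert 19 -> lo=[14, 19] (size 2, max 19) hi=[27, 37] (size 2, min 27) -> median=23
Step 5: insert 41 -> lo=[14, 19, 27] (size 3, max 27) hi=[37, 41] (size 2, min 37) -> median=27
Step 6: insert 14 -> lo=[14, 14, 19] (size 3, max 19) hi=[27, 37, 41] (size 3, min 27) -> median=23
Step 7: insert 50 -> lo=[14, 14, 19, 27] (size 4, max 27) hi=[37, 41, 50] (size 3, min 37) -> median=27
Step 8: insert 44 -> lo=[14, 14, 19, 27] (size 4, max 27) hi=[37, 41, 44, 50] (size 4, min 37) -> median=32
Step 9: insert 3 -> lo=[3, 14, 14, 19, 27] (size 5, max 27) hi=[37, 41, 44, 50] (size 4, min 37) -> median=27
Step 10: insert 45 -> lo=[3, 14, 14, 19, 27] (size 5, max 27) hi=[37, 41, 44, 45, 50] (size 5, min 37) -> median=32
Step 11: insert 8 -> lo=[3, 8, 14, 14, 19, 27] (size 6, max 27) hi=[37, 41, 44, 45, 50] (size 5, min 37) -> median=27
Step 12: insert 1 -> lo=[1, 3, 8, 14, 14, 19] (size 6, max 19) hi=[27, 37, 41, 44, 45, 50] (size 6, min 27) -> median=23
Step 13: insert 24 -> lo=[1, 3, 8, 14, 14, 19, 24] (size 7, max 24) hi=[27, 37, 41, 44, 45, 50] (size 6, min 27) -> median=24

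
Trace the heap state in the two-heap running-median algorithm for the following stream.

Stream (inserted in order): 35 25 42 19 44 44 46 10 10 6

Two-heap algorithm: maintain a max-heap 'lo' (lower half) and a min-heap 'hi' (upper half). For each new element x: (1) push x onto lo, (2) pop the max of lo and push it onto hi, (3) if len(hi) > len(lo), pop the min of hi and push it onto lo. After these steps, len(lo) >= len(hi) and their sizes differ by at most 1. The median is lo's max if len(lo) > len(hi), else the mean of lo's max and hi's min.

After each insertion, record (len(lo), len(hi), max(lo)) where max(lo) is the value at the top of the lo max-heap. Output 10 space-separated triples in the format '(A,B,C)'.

Step 1: insert 35 -> lo=[35] hi=[] -> (len(lo)=1, len(hi)=0, max(lo)=35)
Step 2: insert 25 -> lo=[25] hi=[35] -> (len(lo)=1, len(hi)=1, max(lo)=25)
Step 3: insert 42 -> lo=[25, 35] hi=[42] -> (len(lo)=2, len(hi)=1, max(lo)=35)
Step 4: insert 19 -> lo=[19, 25] hi=[35, 42] -> (len(lo)=2, len(hi)=2, max(lo)=25)
Step 5: insert 44 -> lo=[19, 25, 35] hi=[42, 44] -> (len(lo)=3, len(hi)=2, max(lo)=35)
Step 6: insert 44 -> lo=[19, 25, 35] hi=[42, 44, 44] -> (len(lo)=3, len(hi)=3, max(lo)=35)
Step 7: insert 46 -> lo=[19, 25, 35, 42] hi=[44, 44, 46] -> (len(lo)=4, len(hi)=3, max(lo)=42)
Step 8: insert 10 -> lo=[10, 19, 25, 35] hi=[42, 44, 44, 46] -> (len(lo)=4, len(hi)=4, max(lo)=35)
Step 9: insert 10 -> lo=[10, 10, 19, 25, 35] hi=[42, 44, 44, 46] -> (len(lo)=5, len(hi)=4, max(lo)=35)
Step 10: insert 6 -> lo=[6, 10, 10, 19, 25] hi=[35, 42, 44, 44, 46] -> (len(lo)=5, len(hi)=5, max(lo)=25)

Answer: (1,0,35) (1,1,25) (2,1,35) (2,2,25) (3,2,35) (3,3,35) (4,3,42) (4,4,35) (5,4,35) (5,5,25)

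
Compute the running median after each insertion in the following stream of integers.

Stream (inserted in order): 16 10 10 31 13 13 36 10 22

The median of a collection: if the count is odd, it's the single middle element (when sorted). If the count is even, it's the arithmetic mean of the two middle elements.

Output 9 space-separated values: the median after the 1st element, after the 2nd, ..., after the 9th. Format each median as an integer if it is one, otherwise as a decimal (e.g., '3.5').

Answer: 16 13 10 13 13 13 13 13 13

Derivation:
Step 1: insert 16 -> lo=[16] (size 1, max 16) hi=[] (size 0) -> median=16
Step 2: insert 10 -> lo=[10] (size 1, max 10) hi=[16] (size 1, min 16) -> median=13
Step 3: insert 10 -> lo=[10, 10] (size 2, max 10) hi=[16] (size 1, min 16) -> median=10
Step 4: insert 31 -> lo=[10, 10] (size 2, max 10) hi=[16, 31] (size 2, min 16) -> median=13
Step 5: insert 13 -> lo=[10, 10, 13] (size 3, max 13) hi=[16, 31] (size 2, min 16) -> median=13
Step 6: insert 13 -> lo=[10, 10, 13] (size 3, max 13) hi=[13, 16, 31] (size 3, min 13) -> median=13
Step 7: insert 36 -> lo=[10, 10, 13, 13] (size 4, max 13) hi=[16, 31, 36] (size 3, min 16) -> median=13
Step 8: insert 10 -> lo=[10, 10, 10, 13] (size 4, max 13) hi=[13, 16, 31, 36] (size 4, min 13) -> median=13
Step 9: insert 22 -> lo=[10, 10, 10, 13, 13] (size 5, max 13) hi=[16, 22, 31, 36] (size 4, min 16) -> median=13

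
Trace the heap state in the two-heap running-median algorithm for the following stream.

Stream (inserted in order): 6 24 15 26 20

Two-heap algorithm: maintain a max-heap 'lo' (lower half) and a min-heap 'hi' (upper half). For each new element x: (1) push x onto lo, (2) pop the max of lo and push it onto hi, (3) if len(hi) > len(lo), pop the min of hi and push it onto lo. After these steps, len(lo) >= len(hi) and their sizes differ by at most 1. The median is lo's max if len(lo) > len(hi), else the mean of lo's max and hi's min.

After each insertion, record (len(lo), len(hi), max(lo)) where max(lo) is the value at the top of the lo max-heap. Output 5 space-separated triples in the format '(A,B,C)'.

Step 1: insert 6 -> lo=[6] hi=[] -> (len(lo)=1, len(hi)=0, max(lo)=6)
Step 2: insert 24 -> lo=[6] hi=[24] -> (len(lo)=1, len(hi)=1, max(lo)=6)
Step 3: insert 15 -> lo=[6, 15] hi=[24] -> (len(lo)=2, len(hi)=1, max(lo)=15)
Step 4: insert 26 -> lo=[6, 15] hi=[24, 26] -> (len(lo)=2, len(hi)=2, max(lo)=15)
Step 5: insert 20 -> lo=[6, 15, 20] hi=[24, 26] -> (len(lo)=3, len(hi)=2, max(lo)=20)

Answer: (1,0,6) (1,1,6) (2,1,15) (2,2,15) (3,2,20)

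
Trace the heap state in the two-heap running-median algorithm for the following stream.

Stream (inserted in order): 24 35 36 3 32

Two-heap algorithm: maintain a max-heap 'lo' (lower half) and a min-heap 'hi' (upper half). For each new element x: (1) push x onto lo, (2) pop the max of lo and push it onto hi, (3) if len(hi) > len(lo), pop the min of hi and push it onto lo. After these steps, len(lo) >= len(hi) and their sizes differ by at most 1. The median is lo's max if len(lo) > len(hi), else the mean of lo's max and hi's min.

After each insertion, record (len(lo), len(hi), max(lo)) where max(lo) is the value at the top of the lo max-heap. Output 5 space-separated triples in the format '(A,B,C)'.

Step 1: insert 24 -> lo=[24] hi=[] -> (len(lo)=1, len(hi)=0, max(lo)=24)
Step 2: insert 35 -> lo=[24] hi=[35] -> (len(lo)=1, len(hi)=1, max(lo)=24)
Step 3: insert 36 -> lo=[24, 35] hi=[36] -> (len(lo)=2, len(hi)=1, max(lo)=35)
Step 4: insert 3 -> lo=[3, 24] hi=[35, 36] -> (len(lo)=2, len(hi)=2, max(lo)=24)
Step 5: insert 32 -> lo=[3, 24, 32] hi=[35, 36] -> (len(lo)=3, len(hi)=2, max(lo)=32)

Answer: (1,0,24) (1,1,24) (2,1,35) (2,2,24) (3,2,32)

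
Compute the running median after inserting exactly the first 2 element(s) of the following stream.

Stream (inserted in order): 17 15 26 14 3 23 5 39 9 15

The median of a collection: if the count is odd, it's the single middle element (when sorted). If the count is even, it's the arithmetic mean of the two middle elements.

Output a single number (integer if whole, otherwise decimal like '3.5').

Step 1: insert 17 -> lo=[17] (size 1, max 17) hi=[] (size 0) -> median=17
Step 2: insert 15 -> lo=[15] (size 1, max 15) hi=[17] (size 1, min 17) -> median=16

Answer: 16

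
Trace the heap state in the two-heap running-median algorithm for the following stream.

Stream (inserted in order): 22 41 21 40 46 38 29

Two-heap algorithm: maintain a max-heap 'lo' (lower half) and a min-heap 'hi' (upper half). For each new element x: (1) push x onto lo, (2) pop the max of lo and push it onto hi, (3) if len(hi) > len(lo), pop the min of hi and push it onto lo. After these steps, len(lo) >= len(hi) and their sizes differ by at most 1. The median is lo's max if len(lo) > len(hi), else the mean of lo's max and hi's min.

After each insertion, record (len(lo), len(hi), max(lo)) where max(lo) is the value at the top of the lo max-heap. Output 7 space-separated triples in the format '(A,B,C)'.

Step 1: insert 22 -> lo=[22] hi=[] -> (len(lo)=1, len(hi)=0, max(lo)=22)
Step 2: insert 41 -> lo=[22] hi=[41] -> (len(lo)=1, len(hi)=1, max(lo)=22)
Step 3: insert 21 -> lo=[21, 22] hi=[41] -> (len(lo)=2, len(hi)=1, max(lo)=22)
Step 4: insert 40 -> lo=[21, 22] hi=[40, 41] -> (len(lo)=2, len(hi)=2, max(lo)=22)
Step 5: insert 46 -> lo=[21, 22, 40] hi=[41, 46] -> (len(lo)=3, len(hi)=2, max(lo)=40)
Step 6: insert 38 -> lo=[21, 22, 38] hi=[40, 41, 46] -> (len(lo)=3, len(hi)=3, max(lo)=38)
Step 7: insert 29 -> lo=[21, 22, 29, 38] hi=[40, 41, 46] -> (len(lo)=4, len(hi)=3, max(lo)=38)

Answer: (1,0,22) (1,1,22) (2,1,22) (2,2,22) (3,2,40) (3,3,38) (4,3,38)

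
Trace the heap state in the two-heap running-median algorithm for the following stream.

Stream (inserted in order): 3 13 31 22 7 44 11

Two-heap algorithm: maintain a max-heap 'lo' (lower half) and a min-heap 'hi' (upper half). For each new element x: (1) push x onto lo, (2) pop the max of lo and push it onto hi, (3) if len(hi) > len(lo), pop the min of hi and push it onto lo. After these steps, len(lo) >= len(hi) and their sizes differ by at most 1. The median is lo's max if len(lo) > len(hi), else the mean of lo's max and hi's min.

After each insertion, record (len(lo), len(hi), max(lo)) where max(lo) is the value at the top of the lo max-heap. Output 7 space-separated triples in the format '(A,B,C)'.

Answer: (1,0,3) (1,1,3) (2,1,13) (2,2,13) (3,2,13) (3,3,13) (4,3,13)

Derivation:
Step 1: insert 3 -> lo=[3] hi=[] -> (len(lo)=1, len(hi)=0, max(lo)=3)
Step 2: insert 13 -> lo=[3] hi=[13] -> (len(lo)=1, len(hi)=1, max(lo)=3)
Step 3: insert 31 -> lo=[3, 13] hi=[31] -> (len(lo)=2, len(hi)=1, max(lo)=13)
Step 4: insert 22 -> lo=[3, 13] hi=[22, 31] -> (len(lo)=2, len(hi)=2, max(lo)=13)
Step 5: insert 7 -> lo=[3, 7, 13] hi=[22, 31] -> (len(lo)=3, len(hi)=2, max(lo)=13)
Step 6: insert 44 -> lo=[3, 7, 13] hi=[22, 31, 44] -> (len(lo)=3, len(hi)=3, max(lo)=13)
Step 7: insert 11 -> lo=[3, 7, 11, 13] hi=[22, 31, 44] -> (len(lo)=4, len(hi)=3, max(lo)=13)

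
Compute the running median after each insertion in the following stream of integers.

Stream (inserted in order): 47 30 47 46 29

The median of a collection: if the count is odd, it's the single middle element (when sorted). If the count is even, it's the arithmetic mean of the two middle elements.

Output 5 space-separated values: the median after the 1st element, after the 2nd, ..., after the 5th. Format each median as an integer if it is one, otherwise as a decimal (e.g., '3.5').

Answer: 47 38.5 47 46.5 46

Derivation:
Step 1: insert 47 -> lo=[47] (size 1, max 47) hi=[] (size 0) -> median=47
Step 2: insert 30 -> lo=[30] (size 1, max 30) hi=[47] (size 1, min 47) -> median=38.5
Step 3: insert 47 -> lo=[30, 47] (size 2, max 47) hi=[47] (size 1, min 47) -> median=47
Step 4: insert 46 -> lo=[30, 46] (size 2, max 46) hi=[47, 47] (size 2, min 47) -> median=46.5
Step 5: insert 29 -> lo=[29, 30, 46] (size 3, max 46) hi=[47, 47] (size 2, min 47) -> median=46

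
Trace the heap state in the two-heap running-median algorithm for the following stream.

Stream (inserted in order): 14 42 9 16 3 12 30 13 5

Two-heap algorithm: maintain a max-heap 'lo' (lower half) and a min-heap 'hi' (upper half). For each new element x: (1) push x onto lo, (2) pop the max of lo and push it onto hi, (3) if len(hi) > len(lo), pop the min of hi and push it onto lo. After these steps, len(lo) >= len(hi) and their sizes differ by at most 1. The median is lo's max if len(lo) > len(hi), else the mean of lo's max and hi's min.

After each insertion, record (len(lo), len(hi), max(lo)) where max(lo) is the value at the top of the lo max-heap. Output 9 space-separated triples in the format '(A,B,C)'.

Answer: (1,0,14) (1,1,14) (2,1,14) (2,2,14) (3,2,14) (3,3,12) (4,3,14) (4,4,13) (5,4,13)

Derivation:
Step 1: insert 14 -> lo=[14] hi=[] -> (len(lo)=1, len(hi)=0, max(lo)=14)
Step 2: insert 42 -> lo=[14] hi=[42] -> (len(lo)=1, len(hi)=1, max(lo)=14)
Step 3: insert 9 -> lo=[9, 14] hi=[42] -> (len(lo)=2, len(hi)=1, max(lo)=14)
Step 4: insert 16 -> lo=[9, 14] hi=[16, 42] -> (len(lo)=2, len(hi)=2, max(lo)=14)
Step 5: insert 3 -> lo=[3, 9, 14] hi=[16, 42] -> (len(lo)=3, len(hi)=2, max(lo)=14)
Step 6: insert 12 -> lo=[3, 9, 12] hi=[14, 16, 42] -> (len(lo)=3, len(hi)=3, max(lo)=12)
Step 7: insert 30 -> lo=[3, 9, 12, 14] hi=[16, 30, 42] -> (len(lo)=4, len(hi)=3, max(lo)=14)
Step 8: insert 13 -> lo=[3, 9, 12, 13] hi=[14, 16, 30, 42] -> (len(lo)=4, len(hi)=4, max(lo)=13)
Step 9: insert 5 -> lo=[3, 5, 9, 12, 13] hi=[14, 16, 30, 42] -> (len(lo)=5, len(hi)=4, max(lo)=13)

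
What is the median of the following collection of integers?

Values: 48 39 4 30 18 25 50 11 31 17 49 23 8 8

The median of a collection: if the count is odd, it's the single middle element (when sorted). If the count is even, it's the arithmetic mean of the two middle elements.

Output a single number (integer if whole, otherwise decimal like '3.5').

Step 1: insert 48 -> lo=[48] (size 1, max 48) hi=[] (size 0) -> median=48
Step 2: insert 39 -> lo=[39] (size 1, max 39) hi=[48] (size 1, min 48) -> median=43.5
Step 3: insert 4 -> lo=[4, 39] (size 2, max 39) hi=[48] (size 1, min 48) -> median=39
Step 4: insert 30 -> lo=[4, 30] (size 2, max 30) hi=[39, 48] (size 2, min 39) -> median=34.5
Step 5: insert 18 -> lo=[4, 18, 30] (size 3, max 30) hi=[39, 48] (size 2, min 39) -> median=30
Step 6: insert 25 -> lo=[4, 18, 25] (size 3, max 25) hi=[30, 39, 48] (size 3, min 30) -> median=27.5
Step 7: insert 50 -> lo=[4, 18, 25, 30] (size 4, max 30) hi=[39, 48, 50] (size 3, min 39) -> median=30
Step 8: insert 11 -> lo=[4, 11, 18, 25] (size 4, max 25) hi=[30, 39, 48, 50] (size 4, min 30) -> median=27.5
Step 9: insert 31 -> lo=[4, 11, 18, 25, 30] (size 5, max 30) hi=[31, 39, 48, 50] (size 4, min 31) -> median=30
Step 10: insert 17 -> lo=[4, 11, 17, 18, 25] (size 5, max 25) hi=[30, 31, 39, 48, 50] (size 5, min 30) -> median=27.5
Step 11: insert 49 -> lo=[4, 11, 17, 18, 25, 30] (size 6, max 30) hi=[31, 39, 48, 49, 50] (size 5, min 31) -> median=30
Step 12: insert 23 -> lo=[4, 11, 17, 18, 23, 25] (size 6, max 25) hi=[30, 31, 39, 48, 49, 50] (size 6, min 30) -> median=27.5
Step 13: insert 8 -> lo=[4, 8, 11, 17, 18, 23, 25] (size 7, max 25) hi=[30, 31, 39, 48, 49, 50] (size 6, min 30) -> median=25
Step 14: insert 8 -> lo=[4, 8, 8, 11, 17, 18, 23] (size 7, max 23) hi=[25, 30, 31, 39, 48, 49, 50] (size 7, min 25) -> median=24

Answer: 24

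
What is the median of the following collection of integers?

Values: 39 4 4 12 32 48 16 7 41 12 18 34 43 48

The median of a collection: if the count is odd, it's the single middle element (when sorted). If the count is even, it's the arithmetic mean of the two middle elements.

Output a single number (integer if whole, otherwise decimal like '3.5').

Step 1: insert 39 -> lo=[39] (size 1, max 39) hi=[] (size 0) -> median=39
Step 2: insert 4 -> lo=[4] (size 1, max 4) hi=[39] (size 1, min 39) -> median=21.5
Step 3: insert 4 -> lo=[4, 4] (size 2, max 4) hi=[39] (size 1, min 39) -> median=4
Step 4: insert 12 -> lo=[4, 4] (size 2, max 4) hi=[12, 39] (size 2, min 12) -> median=8
Step 5: insert 32 -> lo=[4, 4, 12] (size 3, max 12) hi=[32, 39] (size 2, min 32) -> median=12
Step 6: insert 48 -> lo=[4, 4, 12] (size 3, max 12) hi=[32, 39, 48] (size 3, min 32) -> median=22
Step 7: insert 16 -> lo=[4, 4, 12, 16] (size 4, max 16) hi=[32, 39, 48] (size 3, min 32) -> median=16
Step 8: insert 7 -> lo=[4, 4, 7, 12] (size 4, max 12) hi=[16, 32, 39, 48] (size 4, min 16) -> median=14
Step 9: insert 41 -> lo=[4, 4, 7, 12, 16] (size 5, max 16) hi=[32, 39, 41, 48] (size 4, min 32) -> median=16
Step 10: insert 12 -> lo=[4, 4, 7, 12, 12] (size 5, max 12) hi=[16, 32, 39, 41, 48] (size 5, min 16) -> median=14
Step 11: insert 18 -> lo=[4, 4, 7, 12, 12, 16] (size 6, max 16) hi=[18, 32, 39, 41, 48] (size 5, min 18) -> median=16
Step 12: insert 34 -> lo=[4, 4, 7, 12, 12, 16] (size 6, max 16) hi=[18, 32, 34, 39, 41, 48] (size 6, min 18) -> median=17
Step 13: insert 43 -> lo=[4, 4, 7, 12, 12, 16, 18] (size 7, max 18) hi=[32, 34, 39, 41, 43, 48] (size 6, min 32) -> median=18
Step 14: insert 48 -> lo=[4, 4, 7, 12, 12, 16, 18] (size 7, max 18) hi=[32, 34, 39, 41, 43, 48, 48] (size 7, min 32) -> median=25

Answer: 25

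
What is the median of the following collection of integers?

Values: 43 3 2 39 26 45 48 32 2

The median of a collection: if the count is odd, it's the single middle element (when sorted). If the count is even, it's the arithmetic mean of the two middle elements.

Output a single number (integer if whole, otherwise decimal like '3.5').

Answer: 32

Derivation:
Step 1: insert 43 -> lo=[43] (size 1, max 43) hi=[] (size 0) -> median=43
Step 2: insert 3 -> lo=[3] (size 1, max 3) hi=[43] (size 1, min 43) -> median=23
Step 3: insert 2 -> lo=[2, 3] (size 2, max 3) hi=[43] (size 1, min 43) -> median=3
Step 4: insert 39 -> lo=[2, 3] (size 2, max 3) hi=[39, 43] (size 2, min 39) -> median=21
Step 5: insert 26 -> lo=[2, 3, 26] (size 3, max 26) hi=[39, 43] (size 2, min 39) -> median=26
Step 6: insert 45 -> lo=[2, 3, 26] (size 3, max 26) hi=[39, 43, 45] (size 3, min 39) -> median=32.5
Step 7: insert 48 -> lo=[2, 3, 26, 39] (size 4, max 39) hi=[43, 45, 48] (size 3, min 43) -> median=39
Step 8: insert 32 -> lo=[2, 3, 26, 32] (size 4, max 32) hi=[39, 43, 45, 48] (size 4, min 39) -> median=35.5
Step 9: insert 2 -> lo=[2, 2, 3, 26, 32] (size 5, max 32) hi=[39, 43, 45, 48] (size 4, min 39) -> median=32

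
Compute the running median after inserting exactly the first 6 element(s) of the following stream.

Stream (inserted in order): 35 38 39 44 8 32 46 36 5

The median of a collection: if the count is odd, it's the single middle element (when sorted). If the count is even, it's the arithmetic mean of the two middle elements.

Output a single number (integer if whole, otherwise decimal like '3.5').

Step 1: insert 35 -> lo=[35] (size 1, max 35) hi=[] (size 0) -> median=35
Step 2: insert 38 -> lo=[35] (size 1, max 35) hi=[38] (size 1, min 38) -> median=36.5
Step 3: insert 39 -> lo=[35, 38] (size 2, max 38) hi=[39] (size 1, min 39) -> median=38
Step 4: insert 44 -> lo=[35, 38] (size 2, max 38) hi=[39, 44] (size 2, min 39) -> median=38.5
Step 5: insert 8 -> lo=[8, 35, 38] (size 3, max 38) hi=[39, 44] (size 2, min 39) -> median=38
Step 6: insert 32 -> lo=[8, 32, 35] (size 3, max 35) hi=[38, 39, 44] (size 3, min 38) -> median=36.5

Answer: 36.5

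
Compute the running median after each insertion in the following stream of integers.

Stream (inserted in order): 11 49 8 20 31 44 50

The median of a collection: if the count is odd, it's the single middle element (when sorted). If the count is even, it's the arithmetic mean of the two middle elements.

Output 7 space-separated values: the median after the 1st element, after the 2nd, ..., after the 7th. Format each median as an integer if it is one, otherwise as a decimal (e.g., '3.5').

Answer: 11 30 11 15.5 20 25.5 31

Derivation:
Step 1: insert 11 -> lo=[11] (size 1, max 11) hi=[] (size 0) -> median=11
Step 2: insert 49 -> lo=[11] (size 1, max 11) hi=[49] (size 1, min 49) -> median=30
Step 3: insert 8 -> lo=[8, 11] (size 2, max 11) hi=[49] (size 1, min 49) -> median=11
Step 4: insert 20 -> lo=[8, 11] (size 2, max 11) hi=[20, 49] (size 2, min 20) -> median=15.5
Step 5: insert 31 -> lo=[8, 11, 20] (size 3, max 20) hi=[31, 49] (size 2, min 31) -> median=20
Step 6: insert 44 -> lo=[8, 11, 20] (size 3, max 20) hi=[31, 44, 49] (size 3, min 31) -> median=25.5
Step 7: insert 50 -> lo=[8, 11, 20, 31] (size 4, max 31) hi=[44, 49, 50] (size 3, min 44) -> median=31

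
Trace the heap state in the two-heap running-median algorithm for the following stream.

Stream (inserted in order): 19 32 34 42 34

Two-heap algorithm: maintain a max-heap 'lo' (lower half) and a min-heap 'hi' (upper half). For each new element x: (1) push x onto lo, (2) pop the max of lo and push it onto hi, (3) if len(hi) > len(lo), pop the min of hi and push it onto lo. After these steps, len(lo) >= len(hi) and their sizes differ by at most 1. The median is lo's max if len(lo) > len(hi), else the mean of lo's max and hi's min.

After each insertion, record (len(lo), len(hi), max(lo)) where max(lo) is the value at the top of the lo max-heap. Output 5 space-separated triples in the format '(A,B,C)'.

Answer: (1,0,19) (1,1,19) (2,1,32) (2,2,32) (3,2,34)

Derivation:
Step 1: insert 19 -> lo=[19] hi=[] -> (len(lo)=1, len(hi)=0, max(lo)=19)
Step 2: insert 32 -> lo=[19] hi=[32] -> (len(lo)=1, len(hi)=1, max(lo)=19)
Step 3: insert 34 -> lo=[19, 32] hi=[34] -> (len(lo)=2, len(hi)=1, max(lo)=32)
Step 4: insert 42 -> lo=[19, 32] hi=[34, 42] -> (len(lo)=2, len(hi)=2, max(lo)=32)
Step 5: insert 34 -> lo=[19, 32, 34] hi=[34, 42] -> (len(lo)=3, len(hi)=2, max(lo)=34)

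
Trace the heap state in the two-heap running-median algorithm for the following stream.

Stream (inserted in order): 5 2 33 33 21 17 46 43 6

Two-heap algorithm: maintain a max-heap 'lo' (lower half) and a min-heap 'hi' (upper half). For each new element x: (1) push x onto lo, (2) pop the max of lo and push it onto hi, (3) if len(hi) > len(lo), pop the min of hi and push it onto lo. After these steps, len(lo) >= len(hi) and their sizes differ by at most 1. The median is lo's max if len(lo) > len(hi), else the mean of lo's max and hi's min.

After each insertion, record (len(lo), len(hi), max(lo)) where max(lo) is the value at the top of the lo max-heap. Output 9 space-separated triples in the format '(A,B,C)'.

Answer: (1,0,5) (1,1,2) (2,1,5) (2,2,5) (3,2,21) (3,3,17) (4,3,21) (4,4,21) (5,4,21)

Derivation:
Step 1: insert 5 -> lo=[5] hi=[] -> (len(lo)=1, len(hi)=0, max(lo)=5)
Step 2: insert 2 -> lo=[2] hi=[5] -> (len(lo)=1, len(hi)=1, max(lo)=2)
Step 3: insert 33 -> lo=[2, 5] hi=[33] -> (len(lo)=2, len(hi)=1, max(lo)=5)
Step 4: insert 33 -> lo=[2, 5] hi=[33, 33] -> (len(lo)=2, len(hi)=2, max(lo)=5)
Step 5: insert 21 -> lo=[2, 5, 21] hi=[33, 33] -> (len(lo)=3, len(hi)=2, max(lo)=21)
Step 6: insert 17 -> lo=[2, 5, 17] hi=[21, 33, 33] -> (len(lo)=3, len(hi)=3, max(lo)=17)
Step 7: insert 46 -> lo=[2, 5, 17, 21] hi=[33, 33, 46] -> (len(lo)=4, len(hi)=3, max(lo)=21)
Step 8: insert 43 -> lo=[2, 5, 17, 21] hi=[33, 33, 43, 46] -> (len(lo)=4, len(hi)=4, max(lo)=21)
Step 9: insert 6 -> lo=[2, 5, 6, 17, 21] hi=[33, 33, 43, 46] -> (len(lo)=5, len(hi)=4, max(lo)=21)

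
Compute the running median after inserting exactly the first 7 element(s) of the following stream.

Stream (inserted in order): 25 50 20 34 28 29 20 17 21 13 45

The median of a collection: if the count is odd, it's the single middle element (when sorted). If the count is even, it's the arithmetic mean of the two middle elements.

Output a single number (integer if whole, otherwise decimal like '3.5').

Step 1: insert 25 -> lo=[25] (size 1, max 25) hi=[] (size 0) -> median=25
Step 2: insert 50 -> lo=[25] (size 1, max 25) hi=[50] (size 1, min 50) -> median=37.5
Step 3: insert 20 -> lo=[20, 25] (size 2, max 25) hi=[50] (size 1, min 50) -> median=25
Step 4: insert 34 -> lo=[20, 25] (size 2, max 25) hi=[34, 50] (size 2, min 34) -> median=29.5
Step 5: insert 28 -> lo=[20, 25, 28] (size 3, max 28) hi=[34, 50] (size 2, min 34) -> median=28
Step 6: insert 29 -> lo=[20, 25, 28] (size 3, max 28) hi=[29, 34, 50] (size 3, min 29) -> median=28.5
Step 7: insert 20 -> lo=[20, 20, 25, 28] (size 4, max 28) hi=[29, 34, 50] (size 3, min 29) -> median=28

Answer: 28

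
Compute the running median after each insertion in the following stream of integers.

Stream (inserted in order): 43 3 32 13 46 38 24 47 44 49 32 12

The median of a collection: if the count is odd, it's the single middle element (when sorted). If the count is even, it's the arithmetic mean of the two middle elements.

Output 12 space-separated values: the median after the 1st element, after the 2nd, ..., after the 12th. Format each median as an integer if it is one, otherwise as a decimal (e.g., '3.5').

Answer: 43 23 32 22.5 32 35 32 35 38 40.5 38 35

Derivation:
Step 1: insert 43 -> lo=[43] (size 1, max 43) hi=[] (size 0) -> median=43
Step 2: insert 3 -> lo=[3] (size 1, max 3) hi=[43] (size 1, min 43) -> median=23
Step 3: insert 32 -> lo=[3, 32] (size 2, max 32) hi=[43] (size 1, min 43) -> median=32
Step 4: insert 13 -> lo=[3, 13] (size 2, max 13) hi=[32, 43] (size 2, min 32) -> median=22.5
Step 5: insert 46 -> lo=[3, 13, 32] (size 3, max 32) hi=[43, 46] (size 2, min 43) -> median=32
Step 6: insert 38 -> lo=[3, 13, 32] (size 3, max 32) hi=[38, 43, 46] (size 3, min 38) -> median=35
Step 7: insert 24 -> lo=[3, 13, 24, 32] (size 4, max 32) hi=[38, 43, 46] (size 3, min 38) -> median=32
Step 8: insert 47 -> lo=[3, 13, 24, 32] (size 4, max 32) hi=[38, 43, 46, 47] (size 4, min 38) -> median=35
Step 9: insert 44 -> lo=[3, 13, 24, 32, 38] (size 5, max 38) hi=[43, 44, 46, 47] (size 4, min 43) -> median=38
Step 10: insert 49 -> lo=[3, 13, 24, 32, 38] (size 5, max 38) hi=[43, 44, 46, 47, 49] (size 5, min 43) -> median=40.5
Step 11: insert 32 -> lo=[3, 13, 24, 32, 32, 38] (size 6, max 38) hi=[43, 44, 46, 47, 49] (size 5, min 43) -> median=38
Step 12: insert 12 -> lo=[3, 12, 13, 24, 32, 32] (size 6, max 32) hi=[38, 43, 44, 46, 47, 49] (size 6, min 38) -> median=35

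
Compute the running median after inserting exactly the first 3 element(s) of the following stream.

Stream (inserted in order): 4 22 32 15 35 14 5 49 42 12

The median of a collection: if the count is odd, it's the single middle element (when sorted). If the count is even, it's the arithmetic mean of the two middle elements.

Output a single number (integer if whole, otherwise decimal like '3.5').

Answer: 22

Derivation:
Step 1: insert 4 -> lo=[4] (size 1, max 4) hi=[] (size 0) -> median=4
Step 2: insert 22 -> lo=[4] (size 1, max 4) hi=[22] (size 1, min 22) -> median=13
Step 3: insert 32 -> lo=[4, 22] (size 2, max 22) hi=[32] (size 1, min 32) -> median=22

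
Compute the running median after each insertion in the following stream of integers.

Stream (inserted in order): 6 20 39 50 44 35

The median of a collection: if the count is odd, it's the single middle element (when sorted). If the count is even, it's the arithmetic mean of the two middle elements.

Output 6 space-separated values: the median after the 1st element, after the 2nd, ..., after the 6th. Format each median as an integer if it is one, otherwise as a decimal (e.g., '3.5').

Answer: 6 13 20 29.5 39 37

Derivation:
Step 1: insert 6 -> lo=[6] (size 1, max 6) hi=[] (size 0) -> median=6
Step 2: insert 20 -> lo=[6] (size 1, max 6) hi=[20] (size 1, min 20) -> median=13
Step 3: insert 39 -> lo=[6, 20] (size 2, max 20) hi=[39] (size 1, min 39) -> median=20
Step 4: insert 50 -> lo=[6, 20] (size 2, max 20) hi=[39, 50] (size 2, min 39) -> median=29.5
Step 5: insert 44 -> lo=[6, 20, 39] (size 3, max 39) hi=[44, 50] (size 2, min 44) -> median=39
Step 6: insert 35 -> lo=[6, 20, 35] (size 3, max 35) hi=[39, 44, 50] (size 3, min 39) -> median=37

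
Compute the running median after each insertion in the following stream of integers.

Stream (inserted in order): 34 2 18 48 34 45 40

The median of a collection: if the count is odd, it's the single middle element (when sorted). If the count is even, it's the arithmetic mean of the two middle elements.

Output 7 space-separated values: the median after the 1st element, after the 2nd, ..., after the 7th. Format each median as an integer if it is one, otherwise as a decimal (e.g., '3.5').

Answer: 34 18 18 26 34 34 34

Derivation:
Step 1: insert 34 -> lo=[34] (size 1, max 34) hi=[] (size 0) -> median=34
Step 2: insert 2 -> lo=[2] (size 1, max 2) hi=[34] (size 1, min 34) -> median=18
Step 3: insert 18 -> lo=[2, 18] (size 2, max 18) hi=[34] (size 1, min 34) -> median=18
Step 4: insert 48 -> lo=[2, 18] (size 2, max 18) hi=[34, 48] (size 2, min 34) -> median=26
Step 5: insert 34 -> lo=[2, 18, 34] (size 3, max 34) hi=[34, 48] (size 2, min 34) -> median=34
Step 6: insert 45 -> lo=[2, 18, 34] (size 3, max 34) hi=[34, 45, 48] (size 3, min 34) -> median=34
Step 7: insert 40 -> lo=[2, 18, 34, 34] (size 4, max 34) hi=[40, 45, 48] (size 3, min 40) -> median=34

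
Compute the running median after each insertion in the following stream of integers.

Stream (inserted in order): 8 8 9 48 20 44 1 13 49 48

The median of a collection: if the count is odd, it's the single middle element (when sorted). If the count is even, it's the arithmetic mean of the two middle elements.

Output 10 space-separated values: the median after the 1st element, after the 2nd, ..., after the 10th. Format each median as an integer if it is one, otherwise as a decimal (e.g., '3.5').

Answer: 8 8 8 8.5 9 14.5 9 11 13 16.5

Derivation:
Step 1: insert 8 -> lo=[8] (size 1, max 8) hi=[] (size 0) -> median=8
Step 2: insert 8 -> lo=[8] (size 1, max 8) hi=[8] (size 1, min 8) -> median=8
Step 3: insert 9 -> lo=[8, 8] (size 2, max 8) hi=[9] (size 1, min 9) -> median=8
Step 4: insert 48 -> lo=[8, 8] (size 2, max 8) hi=[9, 48] (size 2, min 9) -> median=8.5
Step 5: insert 20 -> lo=[8, 8, 9] (size 3, max 9) hi=[20, 48] (size 2, min 20) -> median=9
Step 6: insert 44 -> lo=[8, 8, 9] (size 3, max 9) hi=[20, 44, 48] (size 3, min 20) -> median=14.5
Step 7: insert 1 -> lo=[1, 8, 8, 9] (size 4, max 9) hi=[20, 44, 48] (size 3, min 20) -> median=9
Step 8: insert 13 -> lo=[1, 8, 8, 9] (size 4, max 9) hi=[13, 20, 44, 48] (size 4, min 13) -> median=11
Step 9: insert 49 -> lo=[1, 8, 8, 9, 13] (size 5, max 13) hi=[20, 44, 48, 49] (size 4, min 20) -> median=13
Step 10: insert 48 -> lo=[1, 8, 8, 9, 13] (size 5, max 13) hi=[20, 44, 48, 48, 49] (size 5, min 20) -> median=16.5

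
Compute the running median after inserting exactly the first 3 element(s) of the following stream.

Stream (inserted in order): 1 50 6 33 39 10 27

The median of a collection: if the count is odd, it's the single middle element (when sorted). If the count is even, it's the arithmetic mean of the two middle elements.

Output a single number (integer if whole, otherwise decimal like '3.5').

Step 1: insert 1 -> lo=[1] (size 1, max 1) hi=[] (size 0) -> median=1
Step 2: insert 50 -> lo=[1] (size 1, max 1) hi=[50] (size 1, min 50) -> median=25.5
Step 3: insert 6 -> lo=[1, 6] (size 2, max 6) hi=[50] (size 1, min 50) -> median=6

Answer: 6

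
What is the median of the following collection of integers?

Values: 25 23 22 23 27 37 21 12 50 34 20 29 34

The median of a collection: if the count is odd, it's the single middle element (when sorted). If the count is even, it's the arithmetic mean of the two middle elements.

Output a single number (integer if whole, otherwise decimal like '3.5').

Answer: 25

Derivation:
Step 1: insert 25 -> lo=[25] (size 1, max 25) hi=[] (size 0) -> median=25
Step 2: insert 23 -> lo=[23] (size 1, max 23) hi=[25] (size 1, min 25) -> median=24
Step 3: insert 22 -> lo=[22, 23] (size 2, max 23) hi=[25] (size 1, min 25) -> median=23
Step 4: insert 23 -> lo=[22, 23] (size 2, max 23) hi=[23, 25] (size 2, min 23) -> median=23
Step 5: insert 27 -> lo=[22, 23, 23] (size 3, max 23) hi=[25, 27] (size 2, min 25) -> median=23
Step 6: insert 37 -> lo=[22, 23, 23] (size 3, max 23) hi=[25, 27, 37] (size 3, min 25) -> median=24
Step 7: insert 21 -> lo=[21, 22, 23, 23] (size 4, max 23) hi=[25, 27, 37] (size 3, min 25) -> median=23
Step 8: insert 12 -> lo=[12, 21, 22, 23] (size 4, max 23) hi=[23, 25, 27, 37] (size 4, min 23) -> median=23
Step 9: insert 50 -> lo=[12, 21, 22, 23, 23] (size 5, max 23) hi=[25, 27, 37, 50] (size 4, min 25) -> median=23
Step 10: insert 34 -> lo=[12, 21, 22, 23, 23] (size 5, max 23) hi=[25, 27, 34, 37, 50] (size 5, min 25) -> median=24
Step 11: insert 20 -> lo=[12, 20, 21, 22, 23, 23] (size 6, max 23) hi=[25, 27, 34, 37, 50] (size 5, min 25) -> median=23
Step 12: insert 29 -> lo=[12, 20, 21, 22, 23, 23] (size 6, max 23) hi=[25, 27, 29, 34, 37, 50] (size 6, min 25) -> median=24
Step 13: insert 34 -> lo=[12, 20, 21, 22, 23, 23, 25] (size 7, max 25) hi=[27, 29, 34, 34, 37, 50] (size 6, min 27) -> median=25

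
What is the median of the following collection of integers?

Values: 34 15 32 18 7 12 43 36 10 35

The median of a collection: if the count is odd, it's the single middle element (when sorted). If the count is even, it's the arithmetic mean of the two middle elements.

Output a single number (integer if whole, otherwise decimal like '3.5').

Answer: 25

Derivation:
Step 1: insert 34 -> lo=[34] (size 1, max 34) hi=[] (size 0) -> median=34
Step 2: insert 15 -> lo=[15] (size 1, max 15) hi=[34] (size 1, min 34) -> median=24.5
Step 3: insert 32 -> lo=[15, 32] (size 2, max 32) hi=[34] (size 1, min 34) -> median=32
Step 4: insert 18 -> lo=[15, 18] (size 2, max 18) hi=[32, 34] (size 2, min 32) -> median=25
Step 5: insert 7 -> lo=[7, 15, 18] (size 3, max 18) hi=[32, 34] (size 2, min 32) -> median=18
Step 6: insert 12 -> lo=[7, 12, 15] (size 3, max 15) hi=[18, 32, 34] (size 3, min 18) -> median=16.5
Step 7: insert 43 -> lo=[7, 12, 15, 18] (size 4, max 18) hi=[32, 34, 43] (size 3, min 32) -> median=18
Step 8: insert 36 -> lo=[7, 12, 15, 18] (size 4, max 18) hi=[32, 34, 36, 43] (size 4, min 32) -> median=25
Step 9: insert 10 -> lo=[7, 10, 12, 15, 18] (size 5, max 18) hi=[32, 34, 36, 43] (size 4, min 32) -> median=18
Step 10: insert 35 -> lo=[7, 10, 12, 15, 18] (size 5, max 18) hi=[32, 34, 35, 36, 43] (size 5, min 32) -> median=25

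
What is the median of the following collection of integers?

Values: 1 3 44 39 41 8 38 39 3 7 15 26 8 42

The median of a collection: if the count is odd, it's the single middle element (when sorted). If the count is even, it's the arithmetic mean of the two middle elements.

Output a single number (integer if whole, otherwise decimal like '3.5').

Step 1: insert 1 -> lo=[1] (size 1, max 1) hi=[] (size 0) -> median=1
Step 2: insert 3 -> lo=[1] (size 1, max 1) hi=[3] (size 1, min 3) -> median=2
Step 3: insert 44 -> lo=[1, 3] (size 2, max 3) hi=[44] (size 1, min 44) -> median=3
Step 4: insert 39 -> lo=[1, 3] (size 2, max 3) hi=[39, 44] (size 2, min 39) -> median=21
Step 5: insert 41 -> lo=[1, 3, 39] (size 3, max 39) hi=[41, 44] (size 2, min 41) -> median=39
Step 6: insert 8 -> lo=[1, 3, 8] (size 3, max 8) hi=[39, 41, 44] (size 3, min 39) -> median=23.5
Step 7: insert 38 -> lo=[1, 3, 8, 38] (size 4, max 38) hi=[39, 41, 44] (size 3, min 39) -> median=38
Step 8: insert 39 -> lo=[1, 3, 8, 38] (size 4, max 38) hi=[39, 39, 41, 44] (size 4, min 39) -> median=38.5
Step 9: insert 3 -> lo=[1, 3, 3, 8, 38] (size 5, max 38) hi=[39, 39, 41, 44] (size 4, min 39) -> median=38
Step 10: insert 7 -> lo=[1, 3, 3, 7, 8] (size 5, max 8) hi=[38, 39, 39, 41, 44] (size 5, min 38) -> median=23
Step 11: insert 15 -> lo=[1, 3, 3, 7, 8, 15] (size 6, max 15) hi=[38, 39, 39, 41, 44] (size 5, min 38) -> median=15
Step 12: insert 26 -> lo=[1, 3, 3, 7, 8, 15] (size 6, max 15) hi=[26, 38, 39, 39, 41, 44] (size 6, min 26) -> median=20.5
Step 13: insert 8 -> lo=[1, 3, 3, 7, 8, 8, 15] (size 7, max 15) hi=[26, 38, 39, 39, 41, 44] (size 6, min 26) -> median=15
Step 14: insert 42 -> lo=[1, 3, 3, 7, 8, 8, 15] (size 7, max 15) hi=[26, 38, 39, 39, 41, 42, 44] (size 7, min 26) -> median=20.5

Answer: 20.5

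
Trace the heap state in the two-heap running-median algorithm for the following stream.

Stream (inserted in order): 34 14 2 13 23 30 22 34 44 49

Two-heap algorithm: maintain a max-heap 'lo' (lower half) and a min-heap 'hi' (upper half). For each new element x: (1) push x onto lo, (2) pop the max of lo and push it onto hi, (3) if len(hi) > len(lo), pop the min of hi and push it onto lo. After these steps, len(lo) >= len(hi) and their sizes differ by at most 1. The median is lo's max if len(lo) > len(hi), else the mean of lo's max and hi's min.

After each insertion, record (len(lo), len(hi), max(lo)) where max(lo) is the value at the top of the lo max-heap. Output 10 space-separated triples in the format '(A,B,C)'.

Step 1: insert 34 -> lo=[34] hi=[] -> (len(lo)=1, len(hi)=0, max(lo)=34)
Step 2: insert 14 -> lo=[14] hi=[34] -> (len(lo)=1, len(hi)=1, max(lo)=14)
Step 3: insert 2 -> lo=[2, 14] hi=[34] -> (len(lo)=2, len(hi)=1, max(lo)=14)
Step 4: insert 13 -> lo=[2, 13] hi=[14, 34] -> (len(lo)=2, len(hi)=2, max(lo)=13)
Step 5: insert 23 -> lo=[2, 13, 14] hi=[23, 34] -> (len(lo)=3, len(hi)=2, max(lo)=14)
Step 6: insert 30 -> lo=[2, 13, 14] hi=[23, 30, 34] -> (len(lo)=3, len(hi)=3, max(lo)=14)
Step 7: insert 22 -> lo=[2, 13, 14, 22] hi=[23, 30, 34] -> (len(lo)=4, len(hi)=3, max(lo)=22)
Step 8: insert 34 -> lo=[2, 13, 14, 22] hi=[23, 30, 34, 34] -> (len(lo)=4, len(hi)=4, max(lo)=22)
Step 9: insert 44 -> lo=[2, 13, 14, 22, 23] hi=[30, 34, 34, 44] -> (len(lo)=5, len(hi)=4, max(lo)=23)
Step 10: insert 49 -> lo=[2, 13, 14, 22, 23] hi=[30, 34, 34, 44, 49] -> (len(lo)=5, len(hi)=5, max(lo)=23)

Answer: (1,0,34) (1,1,14) (2,1,14) (2,2,13) (3,2,14) (3,3,14) (4,3,22) (4,4,22) (5,4,23) (5,5,23)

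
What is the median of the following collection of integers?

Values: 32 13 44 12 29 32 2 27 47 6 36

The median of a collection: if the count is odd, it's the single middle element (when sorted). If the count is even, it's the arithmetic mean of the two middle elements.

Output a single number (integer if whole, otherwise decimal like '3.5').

Step 1: insert 32 -> lo=[32] (size 1, max 32) hi=[] (size 0) -> median=32
Step 2: insert 13 -> lo=[13] (size 1, max 13) hi=[32] (size 1, min 32) -> median=22.5
Step 3: insert 44 -> lo=[13, 32] (size 2, max 32) hi=[44] (size 1, min 44) -> median=32
Step 4: insert 12 -> lo=[12, 13] (size 2, max 13) hi=[32, 44] (size 2, min 32) -> median=22.5
Step 5: insert 29 -> lo=[12, 13, 29] (size 3, max 29) hi=[32, 44] (size 2, min 32) -> median=29
Step 6: insert 32 -> lo=[12, 13, 29] (size 3, max 29) hi=[32, 32, 44] (size 3, min 32) -> median=30.5
Step 7: insert 2 -> lo=[2, 12, 13, 29] (size 4, max 29) hi=[32, 32, 44] (size 3, min 32) -> median=29
Step 8: insert 27 -> lo=[2, 12, 13, 27] (size 4, max 27) hi=[29, 32, 32, 44] (size 4, min 29) -> median=28
Step 9: insert 47 -> lo=[2, 12, 13, 27, 29] (size 5, max 29) hi=[32, 32, 44, 47] (size 4, min 32) -> median=29
Step 10: insert 6 -> lo=[2, 6, 12, 13, 27] (size 5, max 27) hi=[29, 32, 32, 44, 47] (size 5, min 29) -> median=28
Step 11: insert 36 -> lo=[2, 6, 12, 13, 27, 29] (size 6, max 29) hi=[32, 32, 36, 44, 47] (size 5, min 32) -> median=29

Answer: 29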